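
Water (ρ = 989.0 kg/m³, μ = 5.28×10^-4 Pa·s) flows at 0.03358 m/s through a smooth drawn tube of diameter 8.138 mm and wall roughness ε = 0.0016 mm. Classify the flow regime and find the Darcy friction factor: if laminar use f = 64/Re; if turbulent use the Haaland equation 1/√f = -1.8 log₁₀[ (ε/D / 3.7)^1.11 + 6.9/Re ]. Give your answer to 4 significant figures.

f ≈ 0.1250

Re = ρVD/μ = 989·0.03358·0.008138/0.000528 = 511.9.
Re < 2300 → laminar, so f = 64/Re = 0.125 (roughness is irrelevant in laminar flow).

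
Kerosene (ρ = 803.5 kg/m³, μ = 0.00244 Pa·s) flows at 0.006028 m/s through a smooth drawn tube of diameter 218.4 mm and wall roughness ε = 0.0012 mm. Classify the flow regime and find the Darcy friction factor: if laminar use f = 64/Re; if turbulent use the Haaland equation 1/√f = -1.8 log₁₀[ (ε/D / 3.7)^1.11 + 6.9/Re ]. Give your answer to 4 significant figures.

f ≈ 0.1476

Re = ρVD/μ = 803.5·0.006028·0.2184/0.00244 = 433.5.
Re < 2300 → laminar, so f = 64/Re = 0.1476 (roughness is irrelevant in laminar flow).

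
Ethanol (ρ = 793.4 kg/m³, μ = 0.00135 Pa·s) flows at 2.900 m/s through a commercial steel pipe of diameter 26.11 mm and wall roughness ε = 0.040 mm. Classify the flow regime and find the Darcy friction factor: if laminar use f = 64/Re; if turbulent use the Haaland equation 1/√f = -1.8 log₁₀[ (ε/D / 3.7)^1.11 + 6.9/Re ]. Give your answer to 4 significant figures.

Re = ρVD/μ = 793.4·2.9·0.02611/0.00135 = 4.45e+04.
Re > 4000 → turbulent. ε/D = 4e-05/0.02611 = 0.00153; Haaland: 1/√f = -1.8 log₁₀[0.000176 + 0.000155] = 6.265, so f = 0.02548.

f ≈ 0.02548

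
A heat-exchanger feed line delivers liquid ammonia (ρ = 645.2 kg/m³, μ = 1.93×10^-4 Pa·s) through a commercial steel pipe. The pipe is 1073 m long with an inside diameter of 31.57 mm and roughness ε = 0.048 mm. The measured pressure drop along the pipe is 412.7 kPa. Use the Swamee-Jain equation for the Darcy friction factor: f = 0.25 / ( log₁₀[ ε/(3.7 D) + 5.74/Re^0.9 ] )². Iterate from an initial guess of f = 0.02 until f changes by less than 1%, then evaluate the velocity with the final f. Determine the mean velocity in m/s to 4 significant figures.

V ≈ 1.265 m/s

Rearranging Darcy-Weisbach: V = √(2·ΔP·D/(f·L·ρ)). With ε/D = 4.8e-05/0.03157 = 0.00152, iterate starting from f = 0.02:
  f = 0.02 → V = √(2·4.127e+05·0.03157/(0.02·1073·645.2)) = 1.372 m/s; Re = ρVD/μ = 1.448e+05; f → 0.02343
  f = 0.02343 → V = 1.268 m/s; Re = 1.338e+05; f → 0.02354
Converged (Δf/f < 1%). With the final f = 0.02354: V = √(2·4.127e+05·0.03157/(0.02354·1073·645.2)) = 1.265 m/s.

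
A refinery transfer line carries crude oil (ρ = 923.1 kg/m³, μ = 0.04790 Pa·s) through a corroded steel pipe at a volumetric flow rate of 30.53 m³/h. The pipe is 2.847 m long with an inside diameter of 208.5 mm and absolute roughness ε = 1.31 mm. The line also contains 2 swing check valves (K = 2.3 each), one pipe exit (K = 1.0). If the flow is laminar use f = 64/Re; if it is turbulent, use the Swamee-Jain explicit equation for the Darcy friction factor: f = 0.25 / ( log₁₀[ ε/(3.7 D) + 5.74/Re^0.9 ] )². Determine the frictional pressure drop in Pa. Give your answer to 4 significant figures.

Q = 30.53 m³/h = 30.53/3600 = 0.008481 m³/s.
Cross-sectional area A = πD²/4 = π(0.2085)²/4 = 0.03414 m²; mean velocity V = Q/A = 0.008481/0.03414 = 0.2484 m/s.
Reynolds number Re = ρVD/μ = 923.1 · 0.2484 · 0.2085 / 0.0479 = 998.
Re < 2300 → laminar flow, so f = 64/Re = 64/998 = 0.06413 (the turbulent correlation is not needed).
Total minor-loss coefficient ΣK = 2·2.3 + 1·1 = 5.6.
ΔP = [f·L/D + ΣK]·(ρV²/2) = [0.06413·2.847/0.2085 + 5.6]·(923.1·0.2484²/2) = [0.8756 + 5.6]·28.47 = 184.4 Pa.

ΔP ≈ 184.4 Pa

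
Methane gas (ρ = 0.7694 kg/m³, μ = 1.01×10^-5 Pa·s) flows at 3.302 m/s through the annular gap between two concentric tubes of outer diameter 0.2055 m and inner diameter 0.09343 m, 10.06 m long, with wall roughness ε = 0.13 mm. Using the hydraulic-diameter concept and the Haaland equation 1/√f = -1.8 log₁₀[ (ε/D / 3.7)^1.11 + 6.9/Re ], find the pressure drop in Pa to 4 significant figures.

Hydraulic diameter D_h = 4A/P = D_o - D_i = 0.2055 - 0.09343 = 0.1121 m.
Re = ρVD_h/μ = 0.7694·3.302·0.1121/1.01e-05 = 2.819e+04.
ε/D_h = 0.00013/0.1121 = 0.00116; Haaland gives 1/√f = -1.8 log₁₀[0.000129+0.000245] = 6.169, so f = 0.02628.
ΔP = f(L/D_h)(ρV²/2) = 0.02628·10.06/0.1121·4.194 = 9.893 Pa.

ΔP ≈ 9.893 Pa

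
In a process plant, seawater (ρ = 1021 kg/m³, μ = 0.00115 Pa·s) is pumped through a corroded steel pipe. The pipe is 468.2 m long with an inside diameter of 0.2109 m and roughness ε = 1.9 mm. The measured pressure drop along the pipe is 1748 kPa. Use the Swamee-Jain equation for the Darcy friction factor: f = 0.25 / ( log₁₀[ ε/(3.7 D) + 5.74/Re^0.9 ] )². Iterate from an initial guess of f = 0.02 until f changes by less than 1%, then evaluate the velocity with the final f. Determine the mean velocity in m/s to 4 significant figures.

Rearranging Darcy-Weisbach: V = √(2·ΔP·D/(f·L·ρ)). With ε/D = 0.0019/0.2109 = 0.00901, iterate starting from f = 0.02:
  f = 0.02 → V = √(2·1.748e+06·0.2109/(0.02·468.2·1021)) = 8.782 m/s; Re = ρVD/μ = 1.644e+06; f → 0.03667
  f = 0.03667 → V = 6.485 m/s; Re = 1.214e+06; f → 0.0367
Converged (Δf/f < 1%). With the final f = 0.0367: V = √(2·1.748e+06·0.2109/(0.0367·468.2·1021)) = 6.483 m/s.

V ≈ 6.483 m/s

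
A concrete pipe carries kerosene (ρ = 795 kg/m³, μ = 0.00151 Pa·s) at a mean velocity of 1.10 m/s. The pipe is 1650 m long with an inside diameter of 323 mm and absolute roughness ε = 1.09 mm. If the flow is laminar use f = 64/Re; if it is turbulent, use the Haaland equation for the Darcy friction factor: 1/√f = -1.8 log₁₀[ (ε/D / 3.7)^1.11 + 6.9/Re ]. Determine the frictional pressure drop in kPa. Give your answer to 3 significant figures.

Reynolds number Re = ρVD/μ = 795 · 1.1 · 0.323 / 0.00151 = 1.871e+05.
Re > 4000 → turbulent. Relative roughness ε/D = 0.00109/0.323 = 0.00337. Haaland: 1/√f = -1.8 log₁₀[(0.00337/3.7)^1.11 + 6.9/1.871e+05] = -1.8 log₁₀[0.000422 + 3.69e-05] = 6.008, so f = 0.0277.
Darcy-Weisbach: ΔP = f(L/D)(ρV²/2) = 0.0277·(1650/0.323)·(795·1.1²/2) = 0.0277·5108·481 = 6.806e+04 Pa.
ΔP = 6.806e+04 Pa = 68.1 kPa.

ΔP ≈ 68.1 kPa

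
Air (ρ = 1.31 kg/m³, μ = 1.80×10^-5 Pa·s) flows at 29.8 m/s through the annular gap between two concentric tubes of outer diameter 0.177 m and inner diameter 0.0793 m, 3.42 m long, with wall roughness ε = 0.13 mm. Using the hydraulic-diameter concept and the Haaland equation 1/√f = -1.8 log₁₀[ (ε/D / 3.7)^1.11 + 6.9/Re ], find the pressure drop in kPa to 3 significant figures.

ΔP ≈ 0.450 kPa

Hydraulic diameter D_h = 4A/P = D_o - D_i = 0.177 - 0.0793 = 0.0977 m.
Re = ρVD_h/μ = 1.31·29.8·0.0977/1.8e-05 = 2.119e+05.
ε/D_h = 0.00013/0.0977 = 0.00133; Haaland gives 1/√f = -1.8 log₁₀[0.00015+3.26e-05] = 6.728, so f = 0.02209.
ΔP = f(L/D_h)(ρV²/2) = 0.02209·3.42/0.0977·581.7 = 449.8 Pa.
ΔP = 0.450 kPa.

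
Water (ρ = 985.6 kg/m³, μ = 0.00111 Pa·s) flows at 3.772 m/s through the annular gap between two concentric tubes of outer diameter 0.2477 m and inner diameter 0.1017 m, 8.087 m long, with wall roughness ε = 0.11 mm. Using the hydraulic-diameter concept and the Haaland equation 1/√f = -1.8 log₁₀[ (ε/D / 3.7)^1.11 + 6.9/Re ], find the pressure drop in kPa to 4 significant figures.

ΔP ≈ 7.393 kPa

Hydraulic diameter D_h = 4A/P = D_o - D_i = 0.2477 - 0.1017 = 0.146 m.
Re = ρVD_h/μ = 985.6·3.772·0.146/0.00111 = 4.89e+05.
ε/D_h = 0.00011/0.146 = 0.000753; Haaland gives 1/√f = -1.8 log₁₀[7.99e-05+1.41e-05] = 7.248, so f = 0.01904.
ΔP = f(L/D_h)(ρV²/2) = 0.01904·8.087/0.146·7012 = 7393 Pa.
ΔP = 7.393 kPa.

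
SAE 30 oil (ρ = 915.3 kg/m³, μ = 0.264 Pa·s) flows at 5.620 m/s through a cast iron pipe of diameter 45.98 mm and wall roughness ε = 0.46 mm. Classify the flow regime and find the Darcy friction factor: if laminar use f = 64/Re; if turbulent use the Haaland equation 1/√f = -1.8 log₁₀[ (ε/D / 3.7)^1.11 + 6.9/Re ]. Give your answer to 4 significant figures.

f ≈ 0.07144

Re = ρVD/μ = 915.3·5.62·0.04598/0.264 = 895.9.
Re < 2300 → laminar, so f = 64/Re = 0.07144 (roughness is irrelevant in laminar flow).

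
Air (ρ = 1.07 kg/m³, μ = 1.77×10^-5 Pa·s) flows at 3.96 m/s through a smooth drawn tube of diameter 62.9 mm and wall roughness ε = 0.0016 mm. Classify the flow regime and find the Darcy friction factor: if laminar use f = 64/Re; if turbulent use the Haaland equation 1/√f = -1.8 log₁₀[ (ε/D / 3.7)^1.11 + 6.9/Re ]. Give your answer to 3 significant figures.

Re = ρVD/μ = 1.07·3.96·0.0629/1.77e-05 = 1.506e+04.
Re > 4000 → turbulent. ε/D = 1.6e-06/0.0629 = 2.54e-05; Haaland: 1/√f = -1.8 log₁₀[1.86e-06 + 0.000458] = 6.007, so f = 0.02771.

f ≈ 0.0277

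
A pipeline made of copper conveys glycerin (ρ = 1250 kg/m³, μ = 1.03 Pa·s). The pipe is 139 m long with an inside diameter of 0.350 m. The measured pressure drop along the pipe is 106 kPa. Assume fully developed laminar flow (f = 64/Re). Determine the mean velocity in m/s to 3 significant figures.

V ≈ 2.83 m/s

For laminar flow, f = 64/Re with Re = ρVD/μ, so Darcy-Weisbach reduces to ΔP = 32μLV/D². Solving for V: V = ΔP·D²/(32μL) = 1.06e+05·(0.35)²/(32·1.03·139) = 2.834 m/s.
Check: Re = ρVD/μ = 1250·2.834·0.35/1.03 = 1204 < 2300, so the laminar assumption holds.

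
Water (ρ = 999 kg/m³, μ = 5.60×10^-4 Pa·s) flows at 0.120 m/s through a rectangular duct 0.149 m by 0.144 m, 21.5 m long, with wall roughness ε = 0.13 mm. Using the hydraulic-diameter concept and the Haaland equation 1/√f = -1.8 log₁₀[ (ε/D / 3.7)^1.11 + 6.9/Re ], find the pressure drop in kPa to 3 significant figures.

Hydraulic diameter D_h = 4A/P = 4·(0.149·0.144)/(2·(0.149+0.144)) = 0.08582/0.586 = 0.1465 m.
Re = ρVD_h/μ = 999·0.12·0.1465/0.00056 = 3.135e+04.
ε/D_h = 0.00013/0.1465 = 0.000888; Haaland gives 1/√f = -1.8 log₁₀[9.59e-05+0.00022] = 6.301, so f = 0.02519.
ΔP = f(L/D_h)(ρV²/2) = 0.02519·21.5/0.1465·7.193 = 26.6 Pa.
ΔP = 0.0266 kPa.

ΔP ≈ 0.0266 kPa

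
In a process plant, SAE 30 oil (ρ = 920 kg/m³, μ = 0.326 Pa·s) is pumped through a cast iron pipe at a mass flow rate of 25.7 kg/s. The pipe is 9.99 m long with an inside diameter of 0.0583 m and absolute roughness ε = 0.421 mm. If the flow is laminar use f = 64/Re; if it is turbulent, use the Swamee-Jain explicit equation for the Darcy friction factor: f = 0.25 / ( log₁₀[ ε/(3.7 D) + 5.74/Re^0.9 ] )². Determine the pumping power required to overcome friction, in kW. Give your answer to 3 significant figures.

A = πD²/4 = π(0.0583)²/4 = 0.002669 m²; mean velocity V = ṁ/(ρA) = 25.7/(920 · 0.002669) = 10.46 m/s.
Reynolds number Re = ρVD/μ = 920 · 10.46 · 0.0583 / 0.326 = 1722.
Re < 2300 → laminar flow, so f = 64/Re = 64/1722 = 0.03717 (the turbulent correlation is not needed).
Darcy-Weisbach: ΔP = f(L/D)(ρV²/2) = 0.03717·(9.99/0.0583)·(920·10.46²/2) = 0.03717·171.4·5.037e+04 = 3.209e+05 Pa.
Q = ṁ/ρ = 25.7/920 = 0.02793 m³/s.
Pumping power P = QΔP = 0.02793·3.209e+05 = 8963 W = 8.96 kW.

P ≈ 8.96 kW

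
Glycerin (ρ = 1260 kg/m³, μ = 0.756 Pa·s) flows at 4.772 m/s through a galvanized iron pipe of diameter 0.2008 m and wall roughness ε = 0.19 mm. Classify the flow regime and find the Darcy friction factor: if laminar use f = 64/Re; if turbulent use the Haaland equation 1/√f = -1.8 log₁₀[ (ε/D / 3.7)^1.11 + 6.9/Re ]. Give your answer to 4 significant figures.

Re = ρVD/μ = 1260·4.772·0.2008/0.756 = 1597.
Re < 2300 → laminar, so f = 64/Re = 0.04007 (roughness is irrelevant in laminar flow).

f ≈ 0.04007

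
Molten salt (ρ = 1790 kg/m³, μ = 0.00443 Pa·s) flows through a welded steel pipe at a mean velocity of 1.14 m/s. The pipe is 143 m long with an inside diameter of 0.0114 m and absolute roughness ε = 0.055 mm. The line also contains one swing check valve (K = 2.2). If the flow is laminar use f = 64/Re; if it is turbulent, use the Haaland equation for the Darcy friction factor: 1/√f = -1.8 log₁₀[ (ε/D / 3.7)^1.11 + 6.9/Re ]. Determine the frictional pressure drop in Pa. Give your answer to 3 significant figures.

ΔP ≈ 615000 Pa

Reynolds number Re = ρVD/μ = 1790 · 1.14 · 0.0114 / 0.00443 = 5251.
Re > 4000 → turbulent. Relative roughness ε/D = 5.5e-05/0.0114 = 0.00482. Haaland: 1/√f = -1.8 log₁₀[(0.00482/3.7)^1.11 + 6.9/5251] = -1.8 log₁₀[0.000628 + 0.00131] = 4.881, so f = 0.04197.
Total minor-loss coefficient ΣK = 1·2.2 = 2.2.
ΔP = [f·L/D + ΣK]·(ρV²/2) = [0.04197·143/0.0114 + 2.2]·(1790·1.14²/2) = [526.5 + 2.2]·1163 = 6.149e+05 Pa.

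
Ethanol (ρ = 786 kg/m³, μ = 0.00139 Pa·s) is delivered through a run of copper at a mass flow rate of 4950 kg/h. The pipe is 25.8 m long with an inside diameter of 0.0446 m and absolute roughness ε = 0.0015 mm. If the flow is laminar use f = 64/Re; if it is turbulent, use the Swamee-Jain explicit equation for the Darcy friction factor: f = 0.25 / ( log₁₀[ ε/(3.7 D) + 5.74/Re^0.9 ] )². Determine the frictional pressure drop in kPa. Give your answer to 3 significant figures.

ΔP ≈ 6.79 kPa

ṁ = 4950 kg/h = 4950/3600 = 1.375 kg/s.
A = πD²/4 = π(0.0446)²/4 = 0.001562 m²; mean velocity V = ṁ/(ρA) = 1.375/(786 · 0.001562) = 1.12 m/s.
Reynolds number Re = ρVD/μ = 786 · 1.12 · 0.0446 / 0.00139 = 2.824e+04.
Re > 4000 → turbulent. Relative roughness ε/D = 1.5e-06/0.0446 = 3.36e-05. Swamee-Jain: f = 0.25/(log₁₀[3.36e-05/3.7 + 5.74/2.824e+04^0.9])² = 0.25/(log₁₀[9.09e-06 + 0.000566])² = 0.25/(-3.24)² = 0.02382.
Darcy-Weisbach: ΔP = f(L/D)(ρV²/2) = 0.02382·(25.8/0.0446)·(786·1.12²/2) = 0.02382·578.5·492.8 = 6789 Pa.
ΔP = 6789 Pa = 6.79 kPa.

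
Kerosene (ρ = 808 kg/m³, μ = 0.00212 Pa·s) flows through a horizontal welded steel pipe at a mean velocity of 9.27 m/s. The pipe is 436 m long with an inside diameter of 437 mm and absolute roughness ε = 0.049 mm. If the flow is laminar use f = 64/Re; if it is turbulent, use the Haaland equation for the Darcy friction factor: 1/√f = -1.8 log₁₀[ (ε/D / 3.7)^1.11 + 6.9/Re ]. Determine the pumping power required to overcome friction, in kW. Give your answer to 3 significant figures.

Reynolds number Re = ρVD/μ = 808 · 9.27 · 0.437 / 0.00212 = 1.544e+06.
Re > 4000 → turbulent. Relative roughness ε/D = 4.9e-05/0.437 = 0.000112. Haaland: 1/√f = -1.8 log₁₀[(0.000112/3.7)^1.11 + 6.9/1.544e+06] = -1.8 log₁₀[9.65e-06 + 4.47e-06] = 8.73, so f = 0.01312.
Darcy-Weisbach: ΔP = f(L/D)(ρV²/2) = 0.01312·(436/0.437)·(808·9.27²/2) = 0.01312·997.7·3.472e+04 = 4.544e+05 Pa.
Q = V·A = 9.27·0.15 = 1.39 m³/s.
Pumping power P = QΔP = 1.39·4.544e+05 = 631800 W = 632 kW.

P ≈ 632 kW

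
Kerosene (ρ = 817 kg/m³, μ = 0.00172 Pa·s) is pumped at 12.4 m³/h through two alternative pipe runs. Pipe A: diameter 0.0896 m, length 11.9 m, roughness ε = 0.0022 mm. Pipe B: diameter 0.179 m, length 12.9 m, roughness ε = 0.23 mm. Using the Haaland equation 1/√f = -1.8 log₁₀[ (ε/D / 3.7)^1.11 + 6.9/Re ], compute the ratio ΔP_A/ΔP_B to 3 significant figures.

ΔP_A/ΔP_B ≈ 23.2

Pipe A: V = Q/A = 0.003444/0.006305 = 0.5463 m/s; Re = 2.325e+04; ε/D = 2.46e-05; Haaland → f = 0.02484; ΔP_A = f(L/D)(ρV²/2) = 402.2 Pa.
Pipe B: V = Q/A = 0.003444/0.02516 = 0.1369 m/s; Re = 1.164e+04; ε/D = 0.00128; Haaland → f = 0.03146; ΔP_B = f(L/D)(ρV²/2) = 17.35 Pa.
ΔP_A/ΔP_B = 402.2/17.35 = 23.2.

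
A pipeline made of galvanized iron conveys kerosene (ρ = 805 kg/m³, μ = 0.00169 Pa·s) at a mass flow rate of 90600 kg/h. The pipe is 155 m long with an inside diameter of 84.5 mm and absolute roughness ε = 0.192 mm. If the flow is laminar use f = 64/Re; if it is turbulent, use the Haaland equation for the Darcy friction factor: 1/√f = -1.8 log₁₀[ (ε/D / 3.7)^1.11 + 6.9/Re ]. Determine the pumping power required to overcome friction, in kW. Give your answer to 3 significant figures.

ṁ = 90600 kg/h = 90600/3600 = 25.17 kg/s.
A = πD²/4 = π(0.0845)²/4 = 0.005608 m²; mean velocity V = ṁ/(ρA) = 25.17/(805 · 0.005608) = 5.575 m/s.
Reynolds number Re = ρVD/μ = 805 · 5.575 · 0.0845 / 0.00169 = 2.244e+05.
Re > 4000 → turbulent. Relative roughness ε/D = 0.000192/0.0845 = 0.00227. Haaland: 1/√f = -1.8 log₁₀[(0.00227/3.7)^1.11 + 6.9/2.244e+05] = -1.8 log₁₀[0.000272 + 3.08e-05] = 6.333, so f = 0.02493.
Darcy-Weisbach: ΔP = f(L/D)(ρV²/2) = 0.02493·(155/0.0845)·(805·5.575²/2) = 0.02493·1834·1.251e+04 = 5.72e+05 Pa.
Q = ṁ/ρ = 25.17/805 = 0.03126 m³/s.
Pumping power P = QΔP = 0.03126·5.72e+05 = 17880 W = 17.9 kW.

P ≈ 17.9 kW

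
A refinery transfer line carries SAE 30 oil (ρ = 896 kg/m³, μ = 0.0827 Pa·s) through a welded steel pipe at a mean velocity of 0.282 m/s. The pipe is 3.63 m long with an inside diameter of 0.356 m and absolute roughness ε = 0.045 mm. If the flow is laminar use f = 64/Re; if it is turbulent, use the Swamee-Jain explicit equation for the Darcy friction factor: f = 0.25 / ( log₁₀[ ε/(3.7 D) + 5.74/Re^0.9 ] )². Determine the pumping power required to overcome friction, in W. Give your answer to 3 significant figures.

Reynolds number Re = ρVD/μ = 896 · 0.282 · 0.356 / 0.0827 = 1088.
Re < 2300 → laminar flow, so f = 64/Re = 64/1088 = 0.05884 (the turbulent correlation is not needed).
Darcy-Weisbach: ΔP = f(L/D)(ρV²/2) = 0.05884·(3.63/0.356)·(896·0.282²/2) = 0.05884·10.2·35.63 = 21.38 Pa.
Q = V·A = 0.282·0.09954 = 0.02807 m³/s.
Pumping power P = QΔP = 0.02807·21.38 = 0.6000 W = 0.600 W.

P ≈ 0.600 W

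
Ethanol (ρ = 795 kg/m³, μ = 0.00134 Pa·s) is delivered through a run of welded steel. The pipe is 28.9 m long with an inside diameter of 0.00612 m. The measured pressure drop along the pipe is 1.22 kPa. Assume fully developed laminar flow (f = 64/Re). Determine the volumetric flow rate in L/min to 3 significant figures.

Q ≈ 0.0651 L/min

For laminar flow, f = 64/Re with Re = ρVD/μ, so Darcy-Weisbach reduces to ΔP = 32μLV/D². Solving for V: V = ΔP·D²/(32μL) = 1220·(0.00612)²/(32·0.00134·28.9) = 0.03687 m/s.
Check: Re = ρVD/μ = 795·0.03687·0.00612/0.00134 = 133.9 < 2300, so the laminar assumption holds.
Q = V·A = 0.03687·(π/4·0.00612²) = 1.085e-06 m³/s = 0.0651 L/min.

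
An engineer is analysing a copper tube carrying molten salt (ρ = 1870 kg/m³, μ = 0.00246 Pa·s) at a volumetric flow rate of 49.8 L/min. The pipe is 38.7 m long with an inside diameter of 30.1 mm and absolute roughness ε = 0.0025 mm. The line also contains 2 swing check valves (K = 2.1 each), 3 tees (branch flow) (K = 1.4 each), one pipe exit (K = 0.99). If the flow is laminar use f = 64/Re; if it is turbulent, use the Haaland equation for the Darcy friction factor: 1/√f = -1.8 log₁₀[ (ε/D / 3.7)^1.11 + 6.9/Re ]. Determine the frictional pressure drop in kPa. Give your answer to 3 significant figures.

ΔP ≈ 51.4 kPa

Q = 49.8 L/min = 49.8/60000 = 0.00083 m³/s.
Cross-sectional area A = πD²/4 = π(0.0301)²/4 = 0.0007116 m²; mean velocity V = Q/A = 0.00083/0.0007116 = 1.166 m/s.
Reynolds number Re = ρVD/μ = 1870 · 1.166 · 0.0301 / 0.00246 = 2.669e+04.
Re > 4000 → turbulent. Relative roughness ε/D = 2.5e-06/0.0301 = 8.31e-05. Haaland: 1/√f = -1.8 log₁₀[(8.31e-05/3.7)^1.11 + 6.9/2.669e+04] = -1.8 log₁₀[6.92e-06 + 0.000259] = 6.437, so f = 0.02414.
Total minor-loss coefficient ΣK = 2·2.1 + 3·1.4 + 1·0.99 = 9.39.
ΔP = [f·L/D + ΣK]·(ρV²/2) = [0.02414·38.7/0.0301 + 9.39]·(1870·1.166²/2) = [31.03 + 9.39]·1272 = 5.142e+04 Pa.
ΔP = 5.142e+04 Pa = 51.4 kPa.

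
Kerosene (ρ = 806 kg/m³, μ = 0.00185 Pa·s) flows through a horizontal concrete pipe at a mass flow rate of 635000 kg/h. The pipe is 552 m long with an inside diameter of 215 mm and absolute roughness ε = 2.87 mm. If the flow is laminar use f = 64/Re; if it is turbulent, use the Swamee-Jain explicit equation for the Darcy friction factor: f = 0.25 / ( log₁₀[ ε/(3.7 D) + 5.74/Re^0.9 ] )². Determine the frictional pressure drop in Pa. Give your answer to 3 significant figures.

ΔP ≈ 1.58×10^6 Pa

ṁ = 635000 kg/h = 635000/3600 = 176.4 kg/s.
A = πD²/4 = π(0.215)²/4 = 0.03631 m²; mean velocity V = ṁ/(ρA) = 176.4/(806 · 0.03631) = 6.028 m/s.
Reynolds number Re = ρVD/μ = 806 · 6.028 · 0.215 / 0.00185 = 5.646e+05.
Re > 4000 → turbulent. Relative roughness ε/D = 0.00287/0.215 = 0.0133. Swamee-Jain: f = 0.25/(log₁₀[0.0133/3.7 + 5.74/5.646e+05^0.9])² = 0.25/(log₁₀[0.00361 + 3.82e-05])² = 0.25/(-2.438)² = 0.04205.
Darcy-Weisbach: ΔP = f(L/D)(ρV²/2) = 0.04205·(552/0.215)·(806·6.028²/2) = 0.04205·2567·1.464e+04 = 1.581e+06 Pa.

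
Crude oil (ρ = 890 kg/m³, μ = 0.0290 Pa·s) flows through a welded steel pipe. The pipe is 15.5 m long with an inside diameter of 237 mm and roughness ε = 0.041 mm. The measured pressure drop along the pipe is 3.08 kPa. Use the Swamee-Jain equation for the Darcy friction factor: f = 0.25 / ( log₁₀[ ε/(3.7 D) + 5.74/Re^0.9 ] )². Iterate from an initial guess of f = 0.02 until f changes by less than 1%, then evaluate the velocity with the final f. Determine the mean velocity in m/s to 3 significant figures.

V ≈ 1.92 m/s

Rearranging Darcy-Weisbach: V = √(2·ΔP·D/(f·L·ρ)). With ε/D = 4.1e-05/0.237 = 0.000173, iterate starting from f = 0.02:
  f = 0.02 → V = √(2·3080·0.237/(0.02·15.5·890)) = 2.3 m/s; Re = ρVD/μ = 1.673e+04; f → 0.0274
  f = 0.0274 → V = 1.965 m/s; Re = 1.429e+04; f → 0.0285
  f = 0.0285 → V = 1.927 m/s; Re = 1.402e+04; f → 0.02864
Converged (Δf/f < 1%). With the final f = 0.02864: V = √(2·3080·0.237/(0.02864·15.5·890)) = 1.922 m/s.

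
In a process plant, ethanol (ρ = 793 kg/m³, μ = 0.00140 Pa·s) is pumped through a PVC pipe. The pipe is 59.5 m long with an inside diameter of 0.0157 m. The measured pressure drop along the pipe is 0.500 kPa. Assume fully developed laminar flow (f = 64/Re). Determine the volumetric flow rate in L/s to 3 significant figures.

For laminar flow, f = 64/Re with Re = ρVD/μ, so Darcy-Weisbach reduces to ΔP = 32μLV/D². Solving for V: V = ΔP·D²/(32μL) = 500·(0.0157)²/(32·0.0014·59.5) = 0.04624 m/s.
Check: Re = ρVD/μ = 793·0.04624·0.0157/0.0014 = 411.2 < 2300, so the laminar assumption holds.
Q = V·A = 0.04624·(π/4·0.0157²) = 8.951e-06 m³/s = 0.00895 L/s.

Q ≈ 0.00895 L/s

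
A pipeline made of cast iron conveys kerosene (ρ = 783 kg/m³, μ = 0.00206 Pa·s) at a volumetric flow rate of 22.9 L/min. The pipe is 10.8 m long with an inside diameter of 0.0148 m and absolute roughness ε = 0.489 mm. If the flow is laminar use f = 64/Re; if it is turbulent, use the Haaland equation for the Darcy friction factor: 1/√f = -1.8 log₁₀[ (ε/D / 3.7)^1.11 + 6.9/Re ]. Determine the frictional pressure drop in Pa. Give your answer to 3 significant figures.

Q = 22.9 L/min = 22.9/60000 = 0.0003817 m³/s.
Cross-sectional area A = πD²/4 = π(0.0148)²/4 = 0.000172 m²; mean velocity V = Q/A = 0.0003817/0.000172 = 2.219 m/s.
Reynolds number Re = ρVD/μ = 783 · 2.219 · 0.0148 / 0.00206 = 1.248e+04.
Re > 4000 → turbulent. Relative roughness ε/D = 0.000489/0.0148 = 0.033. Haaland: 1/√f = -1.8 log₁₀[(0.033/3.7)^1.11 + 6.9/1.248e+04] = -1.8 log₁₀[0.00531 + 0.000553] = 4.017, so f = 0.06198.
Darcy-Weisbach: ΔP = f(L/D)(ρV²/2) = 0.06198·(10.8/0.0148)·(783·2.219²/2) = 0.06198·729.7·1927 = 8.715e+04 Pa.

ΔP ≈ 87100 Pa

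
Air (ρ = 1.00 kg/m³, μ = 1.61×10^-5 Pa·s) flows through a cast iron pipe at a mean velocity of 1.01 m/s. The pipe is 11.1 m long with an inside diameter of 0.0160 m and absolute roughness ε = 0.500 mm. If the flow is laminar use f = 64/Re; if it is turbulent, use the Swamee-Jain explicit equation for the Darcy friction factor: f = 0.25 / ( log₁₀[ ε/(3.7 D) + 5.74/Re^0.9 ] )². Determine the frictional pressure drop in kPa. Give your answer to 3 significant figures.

ΔP ≈ 0.0226 kPa

Reynolds number Re = ρVD/μ = 1 · 1.01 · 0.016 / 1.61e-05 = 1004.
Re < 2300 → laminar flow, so f = 64/Re = 64/1004 = 0.06376 (the turbulent correlation is not needed).
Darcy-Weisbach: ΔP = f(L/D)(ρV²/2) = 0.06376·(11.1/0.016)·(1·1.01²/2) = 0.06376·693.8·0.5101 = 22.56 Pa.
ΔP = 22.56 Pa = 0.0226 kPa.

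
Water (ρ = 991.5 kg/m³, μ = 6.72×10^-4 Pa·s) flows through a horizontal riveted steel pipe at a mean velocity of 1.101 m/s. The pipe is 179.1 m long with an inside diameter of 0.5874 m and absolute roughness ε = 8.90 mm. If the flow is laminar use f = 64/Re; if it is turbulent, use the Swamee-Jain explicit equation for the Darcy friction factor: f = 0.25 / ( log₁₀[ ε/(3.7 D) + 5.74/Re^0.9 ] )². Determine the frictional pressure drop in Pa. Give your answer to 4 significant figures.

Reynolds number Re = ρVD/μ = 991.5 · 1.101 · 0.5874 / 0.000672 = 9.542e+05.
Re > 4000 → turbulent. Relative roughness ε/D = 0.0089/0.5874 = 0.0152. Swamee-Jain: f = 0.25/(log₁₀[0.0152/3.7 + 5.74/9.542e+05^0.9])² = 0.25/(log₁₀[0.0041 + 2.38e-05])² = 0.25/(-2.385)² = 0.04394.
Darcy-Weisbach: ΔP = f(L/D)(ρV²/2) = 0.04394·(179.1/0.5874)·(991.5·1.101²/2) = 0.04394·304.9·600.9 = 8052 Pa.

ΔP ≈ 8052 Pa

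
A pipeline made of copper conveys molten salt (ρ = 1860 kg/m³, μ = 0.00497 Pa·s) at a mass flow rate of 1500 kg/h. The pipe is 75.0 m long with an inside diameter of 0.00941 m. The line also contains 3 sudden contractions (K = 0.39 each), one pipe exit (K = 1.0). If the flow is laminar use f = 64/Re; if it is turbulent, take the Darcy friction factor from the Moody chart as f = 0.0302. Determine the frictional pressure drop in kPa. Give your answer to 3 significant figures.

ΔP ≈ 2340 kPa

ṁ = 1500 kg/h = 1500/3600 = 0.4167 kg/s.
A = πD²/4 = π(0.00941)²/4 = 6.955e-05 m²; mean velocity V = ṁ/(ρA) = 0.4167/(1860 · 6.955e-05) = 3.221 m/s.
Reynolds number Re = ρVD/μ = 1860 · 3.221 · 0.00941 / 0.00497 = 1.134e+04.
Re > 4000 → turbulent; use the Moody-chart value f = 0.0302.
Total minor-loss coefficient ΣK = 3·0.39 + 1·1 = 2.17.
ΔP = [f·L/D + ΣK]·(ρV²/2) = [0.0302·75/0.00941 + 2.17]·(1860·3.221²/2) = [240.7 + 2.17]·9649 = 2.344e+06 Pa.
ΔP = 2.344e+06 Pa = 2340 kPa.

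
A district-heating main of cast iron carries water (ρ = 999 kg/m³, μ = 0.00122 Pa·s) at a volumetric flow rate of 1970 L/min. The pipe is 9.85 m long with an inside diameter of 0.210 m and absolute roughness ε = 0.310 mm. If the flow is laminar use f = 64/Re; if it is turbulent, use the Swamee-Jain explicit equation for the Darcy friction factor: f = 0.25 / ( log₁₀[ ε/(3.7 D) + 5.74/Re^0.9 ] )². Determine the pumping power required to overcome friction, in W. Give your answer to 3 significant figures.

P ≈ 16.0 W

Q = 1970 L/min = 1970/60000 = 0.03283 m³/s.
Cross-sectional area A = πD²/4 = π(0.21)²/4 = 0.03464 m²; mean velocity V = Q/A = 0.03283/0.03464 = 0.948 m/s.
Reynolds number Re = ρVD/μ = 999 · 0.948 · 0.21 / 0.00122 = 1.63e+05.
Re > 4000 → turbulent. Relative roughness ε/D = 0.00031/0.21 = 0.00148. Swamee-Jain: f = 0.25/(log₁₀[0.00148/3.7 + 5.74/1.63e+05^0.9])² = 0.25/(log₁₀[0.000399 + 0.000117])² = 0.25/(-3.287)² = 0.02313.
Darcy-Weisbach: ΔP = f(L/D)(ρV²/2) = 0.02313·(9.85/0.21)·(999·0.948²/2) = 0.02313·46.9·448.9 = 487 Pa.
Pumping power P = QΔP = 0.03283·487 = 15.99 W = 16.0 W.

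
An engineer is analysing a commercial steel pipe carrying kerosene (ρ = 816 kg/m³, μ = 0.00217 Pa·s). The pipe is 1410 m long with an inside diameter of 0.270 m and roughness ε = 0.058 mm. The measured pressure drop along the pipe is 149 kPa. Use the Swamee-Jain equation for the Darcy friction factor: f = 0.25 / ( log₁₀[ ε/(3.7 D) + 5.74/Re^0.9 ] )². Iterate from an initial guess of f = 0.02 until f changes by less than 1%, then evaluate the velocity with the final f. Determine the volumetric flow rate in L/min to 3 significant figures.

Rearranging Darcy-Weisbach: V = √(2·ΔP·D/(f·L·ρ)). With ε/D = 5.8e-05/0.27 = 0.000215, iterate starting from f = 0.02:
  f = 0.02 → V = √(2·1.49e+05·0.27/(0.02·1410·816)) = 1.87 m/s; Re = ρVD/μ = 1.899e+05; f → 0.01735
  f = 0.01735 → V = 2.008 m/s; Re = 2.038e+05; f → 0.01719
Converged (Δf/f < 1%). With the final f = 0.01719: V = √(2·1.49e+05·0.27/(0.01719·1410·816)) = 2.017 m/s.
Q = V·A = 2.017·(π/4·0.27²) = 0.1155 m³/s = 6930 L/min.

Q ≈ 6930 L/min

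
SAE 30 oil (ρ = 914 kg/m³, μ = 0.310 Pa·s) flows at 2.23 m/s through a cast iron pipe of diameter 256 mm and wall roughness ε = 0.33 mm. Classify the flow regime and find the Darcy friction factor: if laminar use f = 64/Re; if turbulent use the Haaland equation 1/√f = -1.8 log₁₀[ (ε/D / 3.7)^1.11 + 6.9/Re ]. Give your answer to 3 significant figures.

f ≈ 0.0380

Re = ρVD/μ = 914·2.23·0.256/0.31 = 1683.
Re < 2300 → laminar, so f = 64/Re = 0.03802 (roughness is irrelevant in laminar flow).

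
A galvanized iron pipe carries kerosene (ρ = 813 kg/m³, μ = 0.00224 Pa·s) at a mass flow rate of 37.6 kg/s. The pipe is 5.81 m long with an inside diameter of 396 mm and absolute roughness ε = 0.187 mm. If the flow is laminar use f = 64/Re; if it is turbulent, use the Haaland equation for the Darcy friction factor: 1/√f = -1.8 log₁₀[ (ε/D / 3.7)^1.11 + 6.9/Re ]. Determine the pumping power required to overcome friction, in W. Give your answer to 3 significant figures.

A = πD²/4 = π(0.396)²/4 = 0.1232 m²; mean velocity V = ṁ/(ρA) = 37.6/(813 · 0.1232) = 0.3755 m/s.
Reynolds number Re = ρVD/μ = 813 · 0.3755 · 0.396 / 0.00224 = 5.397e+04.
Re > 4000 → turbulent. Relative roughness ε/D = 0.000187/0.396 = 0.000472. Haaland: 1/√f = -1.8 log₁₀[(0.000472/3.7)^1.11 + 6.9/5.397e+04] = -1.8 log₁₀[4.76e-05 + 0.000128] = 6.761, so f = 0.02188.
Darcy-Weisbach: ΔP = f(L/D)(ρV²/2) = 0.02188·(5.81/0.396)·(813·0.3755²/2) = 0.02188·14.67·57.32 = 18.4 Pa.
Q = ṁ/ρ = 37.6/813 = 0.04625 m³/s.
Pumping power P = QΔP = 0.04625·18.4 = 0.8510 W = 0.851 W.

P ≈ 0.851 W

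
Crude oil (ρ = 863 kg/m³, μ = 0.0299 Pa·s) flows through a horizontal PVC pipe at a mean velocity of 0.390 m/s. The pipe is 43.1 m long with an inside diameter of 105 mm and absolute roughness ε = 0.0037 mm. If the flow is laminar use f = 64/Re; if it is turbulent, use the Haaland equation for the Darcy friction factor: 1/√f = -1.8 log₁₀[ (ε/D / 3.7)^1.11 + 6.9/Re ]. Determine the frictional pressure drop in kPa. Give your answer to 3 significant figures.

ΔP ≈ 1.46 kPa

Reynolds number Re = ρVD/μ = 863 · 0.39 · 0.105 / 0.0299 = 1182.
Re < 2300 → laminar flow, so f = 64/Re = 64/1182 = 0.05415 (the turbulent correlation is not needed).
Darcy-Weisbach: ΔP = f(L/D)(ρV²/2) = 0.05415·(43.1/0.105)·(863·0.39²/2) = 0.05415·410.5·65.63 = 1459 Pa.
ΔP = 1459 Pa = 1.46 kPa.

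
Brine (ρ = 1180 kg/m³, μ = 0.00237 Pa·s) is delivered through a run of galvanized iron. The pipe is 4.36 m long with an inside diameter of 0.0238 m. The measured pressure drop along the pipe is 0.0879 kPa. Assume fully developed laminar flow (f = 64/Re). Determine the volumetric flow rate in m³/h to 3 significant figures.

Q ≈ 0.241 m³/h

For laminar flow, f = 64/Re with Re = ρVD/μ, so Darcy-Weisbach reduces to ΔP = 32μLV/D². Solving for V: V = ΔP·D²/(32μL) = 87.9·(0.0238)²/(32·0.00237·4.36) = 0.1506 m/s.
Check: Re = ρVD/μ = 1180·0.1506·0.0238/0.00237 = 1784 < 2300, so the laminar assumption holds.
Q = V·A = 0.1506·(π/4·0.0238²) = 6.699e-05 m³/s = 0.241 m³/h.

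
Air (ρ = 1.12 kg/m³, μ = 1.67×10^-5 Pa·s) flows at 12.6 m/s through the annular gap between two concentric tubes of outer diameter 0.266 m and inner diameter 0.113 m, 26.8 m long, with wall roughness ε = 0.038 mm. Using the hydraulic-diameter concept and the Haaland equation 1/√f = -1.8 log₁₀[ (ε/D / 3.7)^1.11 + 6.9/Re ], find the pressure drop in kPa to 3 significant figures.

Hydraulic diameter D_h = 4A/P = D_o - D_i = 0.266 - 0.113 = 0.153 m.
Re = ρVD_h/μ = 1.12·12.6·0.153/1.67e-05 = 1.293e+05.
ε/D_h = 3.8e-05/0.153 = 0.000248; Haaland gives 1/√f = -1.8 log₁₀[2.33e-05+5.34e-05] = 7.407, so f = 0.01822.
ΔP = f(L/D_h)(ρV²/2) = 0.01822·26.8/0.153·88.91 = 283.8 Pa.
ΔP = 0.284 kPa.

ΔP ≈ 0.284 kPa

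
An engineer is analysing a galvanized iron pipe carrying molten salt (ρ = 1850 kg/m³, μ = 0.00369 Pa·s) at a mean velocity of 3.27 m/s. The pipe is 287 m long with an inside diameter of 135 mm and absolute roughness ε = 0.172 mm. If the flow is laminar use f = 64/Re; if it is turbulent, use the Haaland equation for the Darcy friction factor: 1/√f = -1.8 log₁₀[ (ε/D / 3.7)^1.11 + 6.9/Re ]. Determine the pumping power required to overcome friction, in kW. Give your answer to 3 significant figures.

P ≈ 21.5 kW

Reynolds number Re = ρVD/μ = 1850 · 3.27 · 0.135 / 0.00369 = 2.213e+05.
Re > 4000 → turbulent. Relative roughness ε/D = 0.000172/0.135 = 0.00127. Haaland: 1/√f = -1.8 log₁₀[(0.00127/3.7)^1.11 + 6.9/2.213e+05] = -1.8 log₁₀[0.000143 + 3.12e-05] = 6.765, so f = 0.02185.
Darcy-Weisbach: ΔP = f(L/D)(ρV²/2) = 0.02185·(287/0.135)·(1850·3.27²/2) = 0.02185·2126·9891 = 4.594e+05 Pa.
Q = V·A = 3.27·0.01431 = 0.04681 m³/s.
Pumping power P = QΔP = 0.04681·4.594e+05 = 21500 W = 21.5 kW.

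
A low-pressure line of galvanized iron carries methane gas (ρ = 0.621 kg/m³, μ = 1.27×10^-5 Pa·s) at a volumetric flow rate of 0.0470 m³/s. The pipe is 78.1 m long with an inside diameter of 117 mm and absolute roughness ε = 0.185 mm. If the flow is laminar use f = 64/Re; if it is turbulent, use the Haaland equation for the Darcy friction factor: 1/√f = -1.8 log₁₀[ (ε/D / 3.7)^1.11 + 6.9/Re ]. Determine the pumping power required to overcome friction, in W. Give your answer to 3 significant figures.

P ≈ 5.15 W

Cross-sectional area A = πD²/4 = π(0.117)²/4 = 0.01075 m²; mean velocity V = Q/A = 0.047/0.01075 = 4.372 m/s.
Reynolds number Re = ρVD/μ = 0.621 · 4.372 · 0.117 / 1.27e-05 = 2.501e+04.
Re > 4000 → turbulent. Relative roughness ε/D = 0.000185/0.117 = 0.00158. Haaland: 1/√f = -1.8 log₁₀[(0.00158/3.7)^1.11 + 6.9/2.501e+04] = -1.8 log₁₀[0.000182 + 0.000276] = 6.011, so f = 0.02768.
Darcy-Weisbach: ΔP = f(L/D)(ρV²/2) = 0.02768·(78.1/0.117)·(0.621·4.372²/2) = 0.02768·667.5·5.934 = 109.6 Pa.
Pumping power P = QΔP = 0.047·109.6 = 5.153 W = 5.15 W.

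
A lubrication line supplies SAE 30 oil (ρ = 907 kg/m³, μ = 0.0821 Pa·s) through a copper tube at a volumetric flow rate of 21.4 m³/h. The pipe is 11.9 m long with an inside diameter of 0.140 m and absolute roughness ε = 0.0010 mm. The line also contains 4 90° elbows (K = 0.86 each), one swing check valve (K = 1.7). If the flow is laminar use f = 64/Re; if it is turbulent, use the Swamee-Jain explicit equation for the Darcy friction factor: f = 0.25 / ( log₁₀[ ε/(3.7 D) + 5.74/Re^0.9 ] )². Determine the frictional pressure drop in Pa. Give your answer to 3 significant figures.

Q = 21.4 m³/h = 21.4/3600 = 0.005944 m³/s.
Cross-sectional area A = πD²/4 = π(0.14)²/4 = 0.01539 m²; mean velocity V = Q/A = 0.005944/0.01539 = 0.3862 m/s.
Reynolds number Re = ρVD/μ = 907 · 0.3862 · 0.14 / 0.0821 = 597.3.
Re < 2300 → laminar flow, so f = 64/Re = 64/597.3 = 0.1072 (the turbulent correlation is not needed).
Total minor-loss coefficient ΣK = 4·0.86 + 1·1.7 = 5.14.
ΔP = [f·L/D + ΣK]·(ρV²/2) = [0.1072·11.9/0.14 + 5.14]·(907·0.3862²/2) = [9.108 + 5.14]·67.63 = 963.5 Pa.

ΔP ≈ 964 Pa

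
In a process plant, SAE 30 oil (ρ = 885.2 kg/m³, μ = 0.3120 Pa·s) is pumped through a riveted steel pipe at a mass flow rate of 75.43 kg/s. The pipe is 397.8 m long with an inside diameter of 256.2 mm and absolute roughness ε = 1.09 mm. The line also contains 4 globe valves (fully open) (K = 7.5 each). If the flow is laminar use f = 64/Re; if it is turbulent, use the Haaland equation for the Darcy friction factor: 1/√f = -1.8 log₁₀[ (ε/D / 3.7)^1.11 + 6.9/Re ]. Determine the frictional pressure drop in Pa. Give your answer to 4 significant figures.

ΔP ≈ 136300 Pa

A = πD²/4 = π(0.2562)²/4 = 0.05155 m²; mean velocity V = ṁ/(ρA) = 75.43/(885.2 · 0.05155) = 1.653 m/s.
Reynolds number Re = ρVD/μ = 885.2 · 1.653 · 0.2562 / 0.312 = 1201.
Re < 2300 → laminar flow, so f = 64/Re = 64/1201 = 0.05327 (the turbulent correlation is not needed).
Total minor-loss coefficient ΣK = 4·7.5 = 30.
ΔP = [f·L/D + ΣK]·(ρV²/2) = [0.05327·397.8/0.2562 + 30]·(885.2·1.653²/2) = [82.71 + 30]·1209 = 1.363e+05 Pa.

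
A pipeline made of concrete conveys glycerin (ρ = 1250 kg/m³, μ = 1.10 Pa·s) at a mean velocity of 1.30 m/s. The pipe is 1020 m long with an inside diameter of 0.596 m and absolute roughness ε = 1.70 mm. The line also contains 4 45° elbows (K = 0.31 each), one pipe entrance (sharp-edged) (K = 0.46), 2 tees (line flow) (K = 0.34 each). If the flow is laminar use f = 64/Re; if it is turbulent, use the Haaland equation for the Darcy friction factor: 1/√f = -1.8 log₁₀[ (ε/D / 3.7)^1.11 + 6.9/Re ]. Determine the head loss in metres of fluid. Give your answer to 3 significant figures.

Reynolds number Re = ρVD/μ = 1250 · 1.3 · 0.596 / 1.1 = 880.5.
Re < 2300 → laminar flow, so f = 64/Re = 64/880.5 = 0.07269 (the turbulent correlation is not needed).
Total minor-loss coefficient ΣK = 4·0.31 + 1·0.46 + 2·0.34 = 2.38.
ΔP = [f·L/D + ΣK]·(ρV²/2) = [0.07269·1020/0.596 + 2.38]·(1250·1.3²/2) = [124.4 + 2.38]·1056 = 1.339e+05 Pa.
Head loss h_f = ΔP/(ρg) = 1.339e+05/(1250·9.81) = 10.9 m.

h_f ≈ 10.9 m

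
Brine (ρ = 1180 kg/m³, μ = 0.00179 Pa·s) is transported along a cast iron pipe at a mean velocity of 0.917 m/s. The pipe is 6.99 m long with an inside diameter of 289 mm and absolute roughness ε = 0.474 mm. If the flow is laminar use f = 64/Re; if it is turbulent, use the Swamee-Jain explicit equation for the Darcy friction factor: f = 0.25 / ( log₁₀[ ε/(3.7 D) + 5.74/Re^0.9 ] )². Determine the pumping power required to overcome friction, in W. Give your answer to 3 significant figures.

Reynolds number Re = ρVD/μ = 1180 · 0.917 · 0.289 / 0.00179 = 1.747e+05.
Re > 4000 → turbulent. Relative roughness ε/D = 0.000474/0.289 = 0.00164. Swamee-Jain: f = 0.25/(log₁₀[0.00164/3.7 + 5.74/1.747e+05^0.9])² = 0.25/(log₁₀[0.000443 + 0.00011])² = 0.25/(-3.257)² = 0.02356.
Darcy-Weisbach: ΔP = f(L/D)(ρV²/2) = 0.02356·(6.99/0.289)·(1180·0.917²/2) = 0.02356·24.19·496.1 = 282.8 Pa.
Q = V·A = 0.917·0.0656 = 0.06015 m³/s.
Pumping power P = QΔP = 0.06015·282.8 = 17.01 W = 17.0 W.

P ≈ 17.0 W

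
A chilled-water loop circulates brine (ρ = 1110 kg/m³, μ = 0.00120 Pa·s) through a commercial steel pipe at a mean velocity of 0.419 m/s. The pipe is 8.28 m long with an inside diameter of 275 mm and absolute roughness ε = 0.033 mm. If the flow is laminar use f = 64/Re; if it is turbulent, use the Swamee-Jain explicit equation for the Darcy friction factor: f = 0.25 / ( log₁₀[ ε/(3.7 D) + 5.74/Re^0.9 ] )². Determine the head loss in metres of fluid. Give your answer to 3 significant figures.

h_f ≈ 0.00494 m

Reynolds number Re = ρVD/μ = 1110 · 0.419 · 0.275 / 0.0012 = 1.066e+05.
Re > 4000 → turbulent. Relative roughness ε/D = 3.3e-05/0.275 = 0.00012. Swamee-Jain: f = 0.25/(log₁₀[0.00012/3.7 + 5.74/1.066e+05^0.9])² = 0.25/(log₁₀[3.24e-05 + 0.000171])² = 0.25/(-3.691)² = 0.01835.
Darcy-Weisbach: ΔP = f(L/D)(ρV²/2) = 0.01835·(8.28/0.275)·(1110·0.419²/2) = 0.01835·30.11·97.44 = 53.84 Pa.
Head loss h_f = ΔP/(ρg) = 53.84/(1110·9.81) = 0.00494 m.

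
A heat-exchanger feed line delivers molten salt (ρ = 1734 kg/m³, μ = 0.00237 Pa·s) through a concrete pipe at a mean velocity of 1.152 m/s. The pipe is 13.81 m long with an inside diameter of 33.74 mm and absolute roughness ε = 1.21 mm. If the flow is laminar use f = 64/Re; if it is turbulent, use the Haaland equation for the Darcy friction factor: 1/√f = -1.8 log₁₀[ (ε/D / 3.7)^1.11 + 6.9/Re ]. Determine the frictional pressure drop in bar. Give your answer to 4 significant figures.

ΔP ≈ 0.2956 bar

Reynolds number Re = ρVD/μ = 1734 · 1.152 · 0.03374 / 0.00237 = 2.844e+04.
Re > 4000 → turbulent. Relative roughness ε/D = 0.00121/0.03374 = 0.0359. Haaland: 1/√f = -1.8 log₁₀[(0.0359/3.7)^1.11 + 6.9/2.844e+04] = -1.8 log₁₀[0.00582 + 0.000243] = 3.991, so f = 0.06278.
Darcy-Weisbach: ΔP = f(L/D)(ρV²/2) = 0.06278·(13.81/0.03374)·(1734·1.152²/2) = 0.06278·409.3·1151 = 2.956e+04 Pa.
ΔP = 2.956e+04 Pa = 0.2956 bar.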